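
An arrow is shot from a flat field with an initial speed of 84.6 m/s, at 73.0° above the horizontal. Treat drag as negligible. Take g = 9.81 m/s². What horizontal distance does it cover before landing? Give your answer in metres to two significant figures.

410 m

Components: vₓ = 84.60 cos 73.0° = 24.73 m/s, v_y0 = 84.60 sin 73.0° = 80.90 m/s.
Flight time T = 2 v_y0 / g = 16.49 s.
Horizontal distance R = vₓ T = 24.73 × 16.49 = 408.0 m.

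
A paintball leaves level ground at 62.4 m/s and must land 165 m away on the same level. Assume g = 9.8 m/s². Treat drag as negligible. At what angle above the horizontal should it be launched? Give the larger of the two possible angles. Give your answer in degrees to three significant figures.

77.7°

R = v₀² sin 2θ / g gives sin 2θ = gR/v₀² = 9.80·165/62.4² = 0.4153.
2θ = 24.54° or 180° − 24.54° = 155.5°, so θ = 12.27° or 77.73°.
The larger angle is 77.73°.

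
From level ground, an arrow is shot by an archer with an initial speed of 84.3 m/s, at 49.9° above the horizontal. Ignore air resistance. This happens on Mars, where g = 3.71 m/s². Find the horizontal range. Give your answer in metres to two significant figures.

1900 m

Components: vₓ = 84.30 cos 49.9° = 54.30 m/s, v_y0 = 84.30 sin 49.9° = 64.48 m/s.
Flight time T = 2 v_y0 / g = 34.76 s.
Range: R = vₓ T = 54.30 × 34.76 = 1888 m.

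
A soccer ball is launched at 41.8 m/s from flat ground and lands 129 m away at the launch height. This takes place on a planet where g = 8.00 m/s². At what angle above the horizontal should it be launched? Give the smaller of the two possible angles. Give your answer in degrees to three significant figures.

18.1°

R = v₀² sin 2θ / g gives sin 2θ = gR/v₀² = 8.00·129/41.8² = 0.5906.
2θ = 36.20° or 180° − 36.20° = 143.8°, so θ = 18.10° or 71.90°.
The smaller angle is 18.10°.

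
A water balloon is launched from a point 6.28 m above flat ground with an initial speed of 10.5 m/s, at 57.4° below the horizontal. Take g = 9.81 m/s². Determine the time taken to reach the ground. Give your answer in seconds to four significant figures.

vₓ = 10.50 cos 57.4° = 5.657 m/s; v_y0 = −8.846 m/s (downward).
With up positive and y = 0 at the ground: y(t) = 6.28 + (−8.846) t − 4.905 t². Setting y = 0 and taking the positive root: t = [−8.846 + √(8.846² + 2·9.81·6.28)] / 9.81 = (−8.846 + 14.19) / 9.81 = 0.5452 s.

0.5452 s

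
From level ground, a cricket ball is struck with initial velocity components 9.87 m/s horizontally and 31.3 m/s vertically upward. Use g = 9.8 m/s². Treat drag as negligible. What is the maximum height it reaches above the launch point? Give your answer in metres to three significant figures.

50.0 m

Peak height H = v_y0² / (2g) = 979.69 / 19.60 = 49.98 m.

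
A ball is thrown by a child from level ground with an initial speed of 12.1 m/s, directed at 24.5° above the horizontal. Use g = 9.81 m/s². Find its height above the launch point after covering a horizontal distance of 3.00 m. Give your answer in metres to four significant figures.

Horizontal component vₓ = 12.10 cos 24.5° = 11.01 m/s; vertical v_y0 = 12.10 sin 24.5° = 5.018 m/s.
Time to reach x = 3.00 m: t = x/vₓ = 3.00/11.01 = 0.2725 s.
Height: y = v_y0 t − ½ g t² = 5.018 × 0.2725 − 4.905 × 0.2725² = 1.367 − 0.3641 = 1.003 m.

1.003 m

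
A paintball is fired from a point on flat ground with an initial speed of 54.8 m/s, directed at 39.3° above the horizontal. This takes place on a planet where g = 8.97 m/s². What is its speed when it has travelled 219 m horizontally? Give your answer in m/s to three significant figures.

44.0 m/s

Components: vₓ = 54.80 cos 39.3° = 42.41 m/s, v_y0 = 54.80 sin 39.3° = 34.71 m/s.
x = vₓ t ⇒ t = 219/42.41 = 5.164 s.
Vertical velocity there: v_y = v_y0 − g t = 34.71 − 8.97 × 5.164 = −11.61 m/s.
Speed: √(vₓ² + v_y²) = √(42.41² + 11.61²) = 43.97 m/s.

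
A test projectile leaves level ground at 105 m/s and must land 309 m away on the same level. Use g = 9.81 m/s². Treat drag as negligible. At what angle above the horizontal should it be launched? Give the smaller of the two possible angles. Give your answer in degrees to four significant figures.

7.979°

R = v₀² sin 2θ / g gives sin 2θ = gR/v₀² = 9.81·309/105² = 0.2749.
2θ = 15.96° or 180° − 15.96° = 164.0°, so θ = 7.979° or 82.02°.
The smaller angle is 7.979°.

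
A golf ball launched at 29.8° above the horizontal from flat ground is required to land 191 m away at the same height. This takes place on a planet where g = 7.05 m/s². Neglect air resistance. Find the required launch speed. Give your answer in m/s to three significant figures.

On level ground R = v₀² sin 2θ / g ⇒ v₀ = √(gR / sin 2θ).
v₀ = √(7.05 × 191 / sin 59.60°) = √(1347 / 0.8625) = √1561.2 = 39.51 m/s.

39.5 m/s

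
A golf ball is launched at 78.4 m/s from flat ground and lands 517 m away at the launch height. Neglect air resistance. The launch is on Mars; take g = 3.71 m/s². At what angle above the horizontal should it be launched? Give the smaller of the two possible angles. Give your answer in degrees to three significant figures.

R = v₀² sin 2θ / g gives sin 2θ = gR/v₀² = 3.71·517/78.4² = 0.3121.
2θ = 18.18° or 180° − 18.18° = 161.8°, so θ = 9.092° or 80.91°.
The smaller angle is 9.092°.

9.09°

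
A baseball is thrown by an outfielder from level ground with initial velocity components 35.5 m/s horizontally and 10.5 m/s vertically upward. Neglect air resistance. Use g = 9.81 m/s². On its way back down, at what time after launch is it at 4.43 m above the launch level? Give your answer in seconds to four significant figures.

1.563 s

Height y(t) = 10.50 t − 4.905 t² = 4.43 gives 4.905 t² − 10.50 t + 4.43 = 0.
Quadratic formula: t = (10.50 ± √23.333) / 9.81 = (10.50 ± 4.830) / 9.81 → t = 0.5779 s or 1.563 s.
The descending-branch root is 1.563 s.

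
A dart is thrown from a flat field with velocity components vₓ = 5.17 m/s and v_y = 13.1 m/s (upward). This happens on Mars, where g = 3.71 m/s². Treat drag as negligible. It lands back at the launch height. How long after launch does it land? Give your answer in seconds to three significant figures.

Time of flight on level ground: T = 2 v_y0 / g = 2 × 13.10 / 3.71 = 7.062 s.

7.06 s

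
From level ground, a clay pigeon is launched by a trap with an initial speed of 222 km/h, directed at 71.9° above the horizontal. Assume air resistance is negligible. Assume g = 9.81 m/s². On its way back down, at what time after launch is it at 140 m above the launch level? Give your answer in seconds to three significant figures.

8.65 s

Convert: 222 km/h = 222/3.6 = 61.67 m/s.
Components: vₓ = 61.67 cos 71.9° = 19.16 m/s, v_y0 = 61.67 sin 71.9° = 58.62 m/s.
Require v_y0 t − ½ g t² = 140, i.e. 4.905 t² − 58.62 t + 140 = 0.
t = [58.62 ± √(58.62² − 2·9.81·140)] / 9.81 = (58.62 ± 26.25) / 9.81, so t = 3.299 s or t = 8.651 s.
The descending-branch root is 8.651 s.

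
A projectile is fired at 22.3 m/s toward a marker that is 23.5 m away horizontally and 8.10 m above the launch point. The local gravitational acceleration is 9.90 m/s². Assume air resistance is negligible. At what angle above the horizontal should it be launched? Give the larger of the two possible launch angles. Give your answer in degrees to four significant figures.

74.41°

Trajectory: y = x tanθ − g x² (1 + tan²θ)/(2v₀²). With x = 23.5, y = 8.10, v₀ = 22.3, g = 9.90:
5.497 tan²θ − 23.5 tanθ + (13.60) = 0.
tanθ = [23.5 ± √(23.5² − 4 × 5.497 × (13.60))] / (2 × 5.497) = (23.5 ± 15.91) / 10.99, giving tanθ = 0.6900 or 3.585.
θ = 34.60° or 74.41°; the larger is 74.41°.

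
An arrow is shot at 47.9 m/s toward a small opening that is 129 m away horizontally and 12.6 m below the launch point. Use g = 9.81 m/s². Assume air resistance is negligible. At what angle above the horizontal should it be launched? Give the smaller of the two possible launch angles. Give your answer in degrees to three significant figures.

10.6°

Trajectory: y = x tanθ − g x² (1 + tan²θ)/(2v₀²). With x = 129, y = −12.6, v₀ = 47.9, g = 9.81:
35.58 tan²θ − 129 tanθ + (22.98) = 0.
tanθ = [129 ± √(129² − 4 × 35.58 × (22.98))] / (2 × 35.58) = (129 ± 115.6) / 71.15, giving tanθ = 0.1878 or 3.438.
θ = 10.64° or 73.78°; the smaller is 10.64°.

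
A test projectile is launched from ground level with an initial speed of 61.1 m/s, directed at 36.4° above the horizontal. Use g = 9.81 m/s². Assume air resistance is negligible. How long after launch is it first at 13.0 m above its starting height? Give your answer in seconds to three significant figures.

Resolve: vₓ = 61.10 cos 36.4° = 49.18 m/s and v_y0 = 61.10 sin 36.4° = 36.26 m/s.
Height y(t) = 36.26 t − 4.905 t² = 13.0 gives 4.905 t² − 36.26 t + 13.0 = 0.
Quadratic formula: t = (36.26 ± √1059.6) / 9.81 = (36.26 ± 32.55) / 9.81 → t = 0.3779 s or 7.014 s.
The first (ascending) time is 0.3779 s.

0.378 s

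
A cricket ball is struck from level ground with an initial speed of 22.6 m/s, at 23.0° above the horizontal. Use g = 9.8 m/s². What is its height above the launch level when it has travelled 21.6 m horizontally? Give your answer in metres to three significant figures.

3.89 m

Components: vₓ = 22.60 cos 23.0° = 20.80 m/s, v_y0 = 22.60 sin 23.0° = 8.831 m/s.
Time to reach x = 21.6 m: t = x/vₓ = 21.6/20.80 = 1.038 s.
Height: y = v_y0 t − ½ g t² = 8.831 × 1.038 − 4.900 × 1.038² = 9.169 − 5.282 = 3.886 m.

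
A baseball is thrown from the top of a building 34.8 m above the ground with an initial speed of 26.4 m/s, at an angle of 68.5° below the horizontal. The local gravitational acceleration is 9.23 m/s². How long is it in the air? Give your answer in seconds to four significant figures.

1.163 s

Resolve: vₓ = 26.40 cos 68.5° = 9.676 m/s and v_y0 = −24.56 m/s (downward).
Vertical motion (up positive, ground at y = 0): 4.615 t² − (−24.56) t − 34.8 = 0, so t = (−24.56 + √(24.56² + 2·9.23·34.8)) / 9.23 = (−24.56 + 35.30) / 9.23 = 1.163 s.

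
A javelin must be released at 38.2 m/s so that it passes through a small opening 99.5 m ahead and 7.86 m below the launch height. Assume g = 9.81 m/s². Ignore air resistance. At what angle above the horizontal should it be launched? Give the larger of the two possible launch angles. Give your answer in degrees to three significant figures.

69.7°

Trajectory: y = x tanθ − g x² (1 + tan²θ)/(2v₀²). With x = 99.5, y = −7.86, v₀ = 38.2, g = 9.81:
33.28 tan²θ − 99.5 tanθ + (25.42) = 0.
tanθ = [99.5 ± √(99.5² − 4 × 33.28 × (25.42))] / (2 × 33.28) = (99.5 ± 80.73) / 66.56, giving tanθ = 0.2821 or 2.708.
θ = 15.75° or 69.73°; the larger is 69.73°.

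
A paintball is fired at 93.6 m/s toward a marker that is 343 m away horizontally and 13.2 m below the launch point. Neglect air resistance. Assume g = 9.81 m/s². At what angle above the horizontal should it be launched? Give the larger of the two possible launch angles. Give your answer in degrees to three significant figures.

78.8°

Trajectory: y = x tanθ − g x² (1 + tan²θ)/(2v₀²). With x = 343, y = −13.2, v₀ = 93.6, g = 9.81:
65.87 tan²θ − 343 tanθ + (52.67) = 0.
tanθ = [343 ± √(343² − 4 × 65.87 × (52.67))] / (2 × 65.87) = (343 ± 322.1) / 131.7, giving tanθ = 0.1584 or 5.049.
θ = 8.999° or 78.80°; the larger is 78.80°.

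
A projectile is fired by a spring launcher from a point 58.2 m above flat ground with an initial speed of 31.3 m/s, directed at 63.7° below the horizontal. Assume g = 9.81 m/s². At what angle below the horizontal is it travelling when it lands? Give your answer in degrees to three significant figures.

72.5°

Components: vₓ = 31.30 cos 63.7° = 13.87 m/s, v_y0 = −28.06 m/s (downward).
The projectile lands when y = 58.2 + (−28.06) t − ½·9.81·t² = 0. Positive root: t = (−28.06 + √(28.06² + 2·9.81·58.2)) / 9.81 = (−28.06 + 43.92) / 9.81 = 1.617 s.
At impact: v_y = v_y0 − g t = −43.92 m/s; vₓ = 13.87 m/s.
Angle below horizontal: arctan(|v_y|/vₓ) = arctan(43.92/13.87) = 72.48°.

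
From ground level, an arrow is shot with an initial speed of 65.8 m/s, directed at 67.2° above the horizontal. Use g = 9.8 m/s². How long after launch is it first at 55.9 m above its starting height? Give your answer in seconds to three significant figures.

1.00 s

vₓ = 65.80 cos 67.2° = 25.50 m/s; v_y0 = 65.80 sin 67.2° = 60.66 m/s.
Height y(t) = 60.66 t − 4.900 t² = 55.9 gives 4.900 t² − 60.66 t + 55.9 = 0.
Quadratic formula: t = (60.66 ± √2583.8) / 9.80 = (60.66 ± 50.83) / 9.80 → t = 1.003 s or 11.38 s.
The first (ascending) time is 1.003 s.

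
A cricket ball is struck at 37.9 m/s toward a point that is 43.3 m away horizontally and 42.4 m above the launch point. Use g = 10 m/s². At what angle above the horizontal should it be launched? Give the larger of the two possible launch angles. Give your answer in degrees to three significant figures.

79.1°

Trajectory: y = x tanθ − g x² (1 + tan²θ)/(2v₀²). With x = 43.3, y = 42.4, v₀ = 37.9, g = 10.0:
6.526 tan²θ − 43.3 tanθ + (48.93) = 0.
tanθ = [43.3 ± √(43.3² − 4 × 6.526 × (48.93))] / (2 × 6.526) = (43.3 ± 24.45) / 13.05, giving tanθ = 1.444 or 5.190.
θ = 55.30° or 79.09°; the larger is 79.09°.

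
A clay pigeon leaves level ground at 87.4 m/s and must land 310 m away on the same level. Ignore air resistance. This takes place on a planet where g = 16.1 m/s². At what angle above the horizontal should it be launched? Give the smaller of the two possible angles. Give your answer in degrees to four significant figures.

20.40°

R = v₀² sin 2θ / g gives sin 2θ = gR/v₀² = 16.1·310/87.4² = 0.6534.
2θ = 40.80° or 180° − 40.80° = 139.2°, so θ = 20.40° or 69.60°.
The smaller angle is 20.40°.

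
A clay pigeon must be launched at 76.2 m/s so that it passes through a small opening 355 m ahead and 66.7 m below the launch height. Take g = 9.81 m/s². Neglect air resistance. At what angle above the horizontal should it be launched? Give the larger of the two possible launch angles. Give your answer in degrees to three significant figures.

Trajectory: y = x tanθ − g x² (1 + tan²θ)/(2v₀²). With x = 355, y = −66.7, v₀ = 76.2, g = 9.81:
106.5 tan²θ − 355 tanθ + (39.76) = 0.
tanθ = [355 ± √(355² − 4 × 106.5 × (39.76))] / (2 × 106.5) = (355 ± 330.3) / 212.9, giving tanθ = 0.1160 or 3.219.
θ = 6.619° or 72.74°; the larger is 72.74°.

72.7°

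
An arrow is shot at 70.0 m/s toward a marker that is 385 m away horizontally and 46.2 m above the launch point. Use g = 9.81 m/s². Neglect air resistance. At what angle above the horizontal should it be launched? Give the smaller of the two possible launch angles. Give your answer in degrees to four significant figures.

34.51°

Trajectory: y = x tanθ − g x² (1 + tan²θ)/(2v₀²). With x = 385, y = 46.2, v₀ = 70.0, g = 9.81:
148.4 tan²θ − 385 tanθ + (194.6) = 0.
tanθ = [385 ± √(385² − 4 × 148.4 × (194.6))] / (2 × 148.4) = (385 ± 181.0) / 296.8, giving tanθ = 0.6876 or 1.907.
θ = 34.51° or 62.33°; the smaller is 34.51°.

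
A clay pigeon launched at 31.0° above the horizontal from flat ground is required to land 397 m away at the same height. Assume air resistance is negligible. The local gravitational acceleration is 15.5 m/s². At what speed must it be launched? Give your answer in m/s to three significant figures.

On level ground R = v₀² sin 2θ / g ⇒ v₀ = √(gR / sin 2θ).
v₀ = √(15.5 × 397 / sin 62.00°) = √(6154 / 0.8829) = √6969.3 = 83.48 m/s.

83.5 m/s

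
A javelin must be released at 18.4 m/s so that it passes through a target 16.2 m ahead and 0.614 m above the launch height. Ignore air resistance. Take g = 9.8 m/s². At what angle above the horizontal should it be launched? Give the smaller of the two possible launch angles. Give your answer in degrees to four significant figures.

16.30°

Trajectory: y = x tanθ − g x² (1 + tan²θ)/(2v₀²). With x = 16.2, y = 0.614, v₀ = 18.4, g = 9.80:
3.798 tan²θ − 16.2 tanθ + (4.412) = 0.
tanθ = [16.2 ± √(16.2² − 4 × 3.798 × (4.412))] / (2 × 3.798) = (16.2 ± 13.98) / 7.597, giving tanθ = 0.2924 or 3.973.
θ = 16.30° or 75.87°; the smaller is 16.30°.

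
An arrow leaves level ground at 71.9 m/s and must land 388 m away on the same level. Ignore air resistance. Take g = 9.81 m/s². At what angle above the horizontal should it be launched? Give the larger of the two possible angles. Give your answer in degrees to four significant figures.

R = v₀² sin 2θ / g gives sin 2θ = gR/v₀² = 9.81·388/71.9² = 0.7363.
2θ = 47.42° or 180° − 47.42° = 132.6°, so θ = 23.71° or 66.29°.
The larger angle is 66.29°.

66.29°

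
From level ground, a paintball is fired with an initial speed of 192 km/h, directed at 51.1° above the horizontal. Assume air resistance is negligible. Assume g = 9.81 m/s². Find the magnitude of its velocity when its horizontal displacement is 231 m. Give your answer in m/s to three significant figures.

42.5 m/s

Convert: 192 km/h = 192/3.6 = 53.33 m/s.
Horizontal component vₓ = 53.33 cos 51.1° = 33.49 m/s; vertical v_y0 = 53.33 sin 51.1° = 41.51 m/s.
Time to reach x = 231 m: t = x/vₓ = 231/33.49 = 6.897 s.
Vertical velocity there: v_y = v_y0 − g t = 41.51 − 9.81 × 6.897 = −26.16 m/s.
Speed: √(vₓ² + v_y²) = √(33.49² + 26.16²) = 42.49 m/s.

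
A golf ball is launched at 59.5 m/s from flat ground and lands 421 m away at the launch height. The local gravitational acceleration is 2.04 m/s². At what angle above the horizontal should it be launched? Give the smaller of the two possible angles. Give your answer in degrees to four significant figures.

7.020°

From R = (v₀²/g) sin 2θ: sin 2θ = 2.04 × 421 / 3540.2 = 0.2426.
2θ = 14.04° or 180° − 14.04° = 166.0°, so θ = 7.020° or 82.98°.
The smaller angle is 7.020°.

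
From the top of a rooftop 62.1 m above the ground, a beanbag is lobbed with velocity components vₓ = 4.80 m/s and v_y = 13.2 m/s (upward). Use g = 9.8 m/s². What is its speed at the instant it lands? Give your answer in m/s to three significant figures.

The projectile lands when y = 62.1 + (13.20) t − ½·9.80·t² = 0. Positive root: t = (13.20 + √(13.20² + 2·9.80·62.1)) / 9.80 = (13.20 + 37.30) / 9.80 = 5.153 s.
Vertical velocity at impact: v_y = v_y0 − g t = 13.20 − 9.80 × 5.153 = −37.30 m/s.
Speed: |v| = √(vₓ² + v_y²) = √(4.800² + 37.30²) = 37.61 m/s.

37.6 m/s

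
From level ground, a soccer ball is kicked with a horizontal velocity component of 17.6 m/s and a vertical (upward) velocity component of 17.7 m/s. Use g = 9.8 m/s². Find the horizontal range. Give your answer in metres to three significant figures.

63.6 m

Time aloft: T = 2 v_y0 / g = 2 × 17.70 / 9.80 = 3.612 s.
Horizontal distance R = vₓ T = 17.60 × 3.612 = 63.58 m.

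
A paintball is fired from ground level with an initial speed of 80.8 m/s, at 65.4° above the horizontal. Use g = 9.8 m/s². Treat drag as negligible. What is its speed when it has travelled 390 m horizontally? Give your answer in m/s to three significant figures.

52.4 m/s

Components: vₓ = 80.80 cos 65.4° = 33.64 m/s, v_y0 = 80.80 sin 65.4° = 73.47 m/s.
Time to reach x = 390 m: t = x/vₓ = 390/33.64 = 11.59 s.
Vertical velocity there: v_y = v_y0 − g t = 73.47 − 9.80 × 11.59 = −40.16 m/s.
Speed: √(vₓ² + v_y²) = √(33.64² + 40.16²) = 52.39 m/s.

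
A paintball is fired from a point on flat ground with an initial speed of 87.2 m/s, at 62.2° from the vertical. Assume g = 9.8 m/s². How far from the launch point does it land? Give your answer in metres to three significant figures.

Horizontal component vₓ = 87.20 sin 62.2° = 77.14 m/s; vertical v_y0 = 87.20 cos 62.2° = 40.67 m/s.
Time aloft: T = 2 v_y0 / g = 2 × 40.67 / 9.80 = 8.300 s.
Horizontal distance R = vₓ T = 77.14 × 8.300 = 640.2 m.

640 m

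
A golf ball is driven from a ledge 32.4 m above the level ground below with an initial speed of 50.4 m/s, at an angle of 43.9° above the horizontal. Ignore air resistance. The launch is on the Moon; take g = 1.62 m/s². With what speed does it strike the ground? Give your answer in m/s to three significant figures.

vₓ = 50.40 cos 43.9° = 36.32 m/s; v_y0 = 50.40 sin 43.9° = 34.95 m/s.
The projectile lands when y = 32.4 + (34.95) t − ½·1.62·t² = 0. Positive root: t = (34.95 + √(34.95² + 2·1.62·32.4)) / 1.62 = (34.95 + 36.42) / 1.62 = 44.05 s.
Vertical velocity at impact: v_y = v_y0 − g t = 34.95 − 1.62 × 44.05 = −36.42 m/s.
Speed: |v| = √(vₓ² + v_y²) = √(36.32² + 36.42²) = 51.43 m/s.

51.4 m/s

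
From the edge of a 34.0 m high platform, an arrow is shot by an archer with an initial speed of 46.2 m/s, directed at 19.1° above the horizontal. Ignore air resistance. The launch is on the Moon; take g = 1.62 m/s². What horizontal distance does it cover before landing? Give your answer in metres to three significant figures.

vₓ = 46.20 cos 19.1° = 43.66 m/s; v_y0 = 46.20 sin 19.1° = 15.12 m/s.
With up positive and y = 0 at the ground: y(t) = 34.0 + (15.12) t − 0.8100 t². Setting y = 0 and taking the positive root: t = [15.12 + √(15.12² + 2·1.62·34.0)] / 1.62 = (15.12 + 18.40) / 1.62 = 20.69 s.
Horizontal distance: R = vₓ t = 43.66 × 20.69 = 903.3 m.

903 m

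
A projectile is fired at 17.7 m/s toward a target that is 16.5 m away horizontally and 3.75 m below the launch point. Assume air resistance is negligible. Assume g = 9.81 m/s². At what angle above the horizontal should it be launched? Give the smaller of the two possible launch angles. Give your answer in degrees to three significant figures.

1.79°

Trajectory: y = x tanθ − g x² (1 + tan²θ)/(2v₀²). With x = 16.5, y = −3.75, v₀ = 17.7, g = 9.81:
4.262 tan²θ − 16.5 tanθ + (0.5125) = 0.
tanθ = [16.5 ± √(16.5² − 4 × 4.262 × (0.5125))] / (2 × 4.262) = (16.5 ± 16.23) / 8.525, giving tanθ = 0.03131 or 3.840.
θ = 1.793° or 75.40°; the smaller is 1.793°.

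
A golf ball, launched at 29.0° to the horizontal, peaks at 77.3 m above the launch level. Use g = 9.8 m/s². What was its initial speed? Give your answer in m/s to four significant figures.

80.29 m/s

At the peak v_y = 0, so v_y0 = √(2gH) = √(2 × 9.80 × 77.3) = 38.92 m/s.
v_y0 = v₀ sin θ ⇒ v₀ = 38.92 / sin 29.0° = 80.29 m/s.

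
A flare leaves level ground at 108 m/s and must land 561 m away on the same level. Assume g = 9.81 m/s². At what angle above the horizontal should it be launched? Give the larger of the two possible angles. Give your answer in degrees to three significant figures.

75.9°

From R = (v₀²/g) sin 2θ: sin 2θ = 9.81 × 561 / 11664 = 0.4718.
2θ = 28.15° or 180° − 28.15° = 151.8°, so θ = 14.08° or 75.92°.
The larger angle is 75.92°.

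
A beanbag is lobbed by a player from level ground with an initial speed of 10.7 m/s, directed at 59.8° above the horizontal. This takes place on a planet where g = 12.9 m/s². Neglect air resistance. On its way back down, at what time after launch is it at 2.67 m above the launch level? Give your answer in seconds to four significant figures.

vₓ = 10.70 cos 59.8° = 5.382 m/s; v_y0 = 10.70 sin 59.8° = 9.248 m/s.
Require v_y0 t − ½ g t² = 2.67, i.e. 6.450 t² − 9.248 t + 2.67 = 0.
t = [9.248 ± √(9.248² − 2·12.9·2.67)] / 12.9 = (9.248 ± 4.079) / 12.9, so t = 0.4007 s or t = 1.033 s.
The descending-branch root is 1.033 s.

1.033 s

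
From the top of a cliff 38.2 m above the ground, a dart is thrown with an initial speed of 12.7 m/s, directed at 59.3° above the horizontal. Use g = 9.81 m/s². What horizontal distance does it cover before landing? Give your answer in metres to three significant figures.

26.7 m

Components: vₓ = 12.70 cos 59.3° = 6.484 m/s, v_y0 = 12.70 sin 59.3° = 10.92 m/s.
With up positive and y = 0 at the ground: y(t) = 38.2 + (10.92) t − 4.905 t². Setting y = 0 and taking the positive root: t = [10.92 + √(10.92² + 2·9.81·38.2)] / 9.81 = (10.92 + 29.47) / 9.81 = 4.118 s.
Horizontal distance: R = vₓ t = 6.484 × 4.118 = 26.70 m.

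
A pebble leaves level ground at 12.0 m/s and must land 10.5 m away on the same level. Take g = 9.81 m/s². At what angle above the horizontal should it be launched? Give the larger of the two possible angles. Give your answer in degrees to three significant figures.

R = v₀² sin 2θ / g gives sin 2θ = gR/v₀² = 9.81·10.5/12.0² = 0.7153.
2θ = 45.67° or 180° − 45.67° = 134.3°, so θ = 22.83° or 67.17°.
The larger angle is 67.17°.

67.2°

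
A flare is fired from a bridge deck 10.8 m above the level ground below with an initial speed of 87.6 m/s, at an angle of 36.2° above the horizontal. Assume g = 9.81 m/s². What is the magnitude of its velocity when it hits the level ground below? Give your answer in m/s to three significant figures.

88.8 m/s

vₓ = 87.60 cos 36.2° = 70.69 m/s; v_y0 = 87.60 sin 36.2° = 51.74 m/s.
The projectile lands when y = 10.8 + (51.74) t − ½·9.81·t² = 0. Positive root: t = (51.74 + √(51.74² + 2·9.81·10.8)) / 9.81 = (51.74 + 53.75) / 9.81 = 10.75 s.
Vertical velocity at impact: v_y = v_y0 − g t = 51.74 − 9.81 × 10.75 = −53.75 m/s.
Speed: |v| = √(vₓ² + v_y²) = √(70.69² + 53.75²) = 88.80 m/s.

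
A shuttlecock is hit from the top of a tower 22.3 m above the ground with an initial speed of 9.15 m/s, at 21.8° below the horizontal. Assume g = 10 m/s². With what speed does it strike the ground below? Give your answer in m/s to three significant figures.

Components: vₓ = 9.150 cos 21.8° = 8.496 m/s, v_y0 = −3.398 m/s (downward).
Vertical motion (up positive, ground at y = 0): 5.000 t² − (−3.398) t − 22.3 = 0, so t = (−3.398 + √(3.398² + 2·10.0·22.3)) / 10.0 = (−3.398 + 21.39) / 10.0 = 1.799 s.
Vertical velocity at impact: v_y = v_y0 − g t = −3.398 − 10.0 × 1.799 = −21.39 m/s.
Speed: |v| = √(vₓ² + v_y²) = √(8.496² + 21.39²) = 23.02 m/s.

23.0 m/s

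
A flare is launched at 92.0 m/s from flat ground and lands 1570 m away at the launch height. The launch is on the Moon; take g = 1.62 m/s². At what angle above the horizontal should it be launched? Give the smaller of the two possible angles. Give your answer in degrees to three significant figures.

8.74°

Level-ground range R = v₀² sin(2θ)/g ⇒ sin(2θ) = gR/v₀² = 1.62 × 1570 / 92.0² = 0.3005.
2θ = 17.49° or 180° − 17.49° = 162.5°, so θ = 8.744° or 81.26°.
The smaller angle is 8.744°.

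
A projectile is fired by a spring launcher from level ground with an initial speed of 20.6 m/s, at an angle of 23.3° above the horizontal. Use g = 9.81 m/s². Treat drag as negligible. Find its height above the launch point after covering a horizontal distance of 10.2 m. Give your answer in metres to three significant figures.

Resolve: vₓ = 20.60 cos 23.3° = 18.92 m/s and v_y0 = 20.60 sin 23.3° = 8.148 m/s.
Time to reach x = 10.2 m: t = x/vₓ = 10.2/18.92 = 0.5391 s.
Height: y = v_y0 t − ½ g t² = 8.148 × 0.5391 − 4.905 × 0.5391² = 4.393 − 1.426 = 2.967 m.

2.97 m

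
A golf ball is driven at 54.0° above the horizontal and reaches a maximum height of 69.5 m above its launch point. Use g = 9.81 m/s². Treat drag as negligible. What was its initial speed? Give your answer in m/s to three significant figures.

At the peak v_y = 0, so v_y0 = √(2gH) = √(2 × 9.81 × 69.5) = 36.93 m/s.
v_y0 = v₀ sin θ ⇒ v₀ = 36.93 / sin 54.0° = 45.64 m/s.

45.6 m/s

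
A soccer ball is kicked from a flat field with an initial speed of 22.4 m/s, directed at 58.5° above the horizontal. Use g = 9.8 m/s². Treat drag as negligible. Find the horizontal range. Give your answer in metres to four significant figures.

Components: vₓ = 22.40 cos 58.5° = 11.70 m/s, v_y0 = 22.40 sin 58.5° = 19.10 m/s.
Time aloft: T = 2 v_y0 / g = 2 × 19.10 / 9.80 = 3.898 s.
Range: R = vₓ T = 11.70 × 3.898 = 45.62 m.

45.62 m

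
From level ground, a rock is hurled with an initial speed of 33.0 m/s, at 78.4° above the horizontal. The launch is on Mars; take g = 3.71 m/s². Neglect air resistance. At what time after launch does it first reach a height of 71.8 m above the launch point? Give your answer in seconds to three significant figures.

Horizontal component vₓ = 33.00 cos 78.4° = 6.636 m/s; vertical v_y0 = 33.00 sin 78.4° = 32.33 m/s.
Require v_y0 t − ½ g t² = 71.8, i.e. 1.855 t² − 32.33 t + 71.8 = 0.
t = [32.33 ± √(32.33² − 2·3.71·71.8)] / 3.71 = (32.33 ± 22.63) / 3.71, so t = 2.613 s or t = 14.81 s.
The first (ascending) time is 2.613 s.

2.61 s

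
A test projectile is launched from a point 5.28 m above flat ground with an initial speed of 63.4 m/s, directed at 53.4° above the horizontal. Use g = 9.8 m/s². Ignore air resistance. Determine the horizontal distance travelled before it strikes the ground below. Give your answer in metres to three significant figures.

397 m

vₓ = 63.40 cos 53.4° = 37.80 m/s; v_y0 = 63.40 sin 53.4° = 50.90 m/s.
Vertical motion (up positive, ground at y = 0): 4.900 t² − (50.90) t − 5.28 = 0, so t = (50.90 + √(50.90² + 2·9.80·5.28)) / 9.80 = (50.90 + 51.91) / 9.80 = 10.49 s.
Horizontal distance: R = vₓ t = 37.80 × 10.49 = 396.5 m.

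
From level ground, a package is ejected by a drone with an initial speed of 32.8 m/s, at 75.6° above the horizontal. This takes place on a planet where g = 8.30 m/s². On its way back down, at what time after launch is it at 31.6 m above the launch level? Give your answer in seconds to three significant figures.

6.48 s

vₓ = 32.80 cos 75.6° = 8.157 m/s; v_y0 = 32.80 sin 75.6° = 31.77 m/s.
Height y(t) = 31.77 t − 4.150 t² = 31.6 gives 4.150 t² − 31.77 t + 31.6 = 0.
t = [31.77 ± √(31.77² − 2·8.30·31.6)] / 8.30 = (31.77 ± 22.02) / 8.30, so t = 1.175 s or t = 6.480 s.
The descending-branch root is 6.480 s.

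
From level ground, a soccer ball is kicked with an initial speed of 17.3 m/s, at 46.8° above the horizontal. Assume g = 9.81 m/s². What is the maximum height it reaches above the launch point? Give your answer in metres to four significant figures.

8.106 m

Horizontal component vₓ = 17.30 cos 46.8° = 11.84 m/s; vertical v_y0 = 17.30 sin 46.8° = 12.61 m/s.
Maximum height: H = v_y0² / (2g) = 12.61² / (2 × 9.81) = 8.106 m.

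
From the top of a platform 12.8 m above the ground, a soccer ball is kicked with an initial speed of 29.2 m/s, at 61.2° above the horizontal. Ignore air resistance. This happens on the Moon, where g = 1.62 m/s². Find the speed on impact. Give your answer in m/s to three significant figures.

Resolve: vₓ = 29.20 cos 61.2° = 14.07 m/s and v_y0 = 29.20 sin 61.2° = 25.59 m/s.
Vertical motion (up positive, ground at y = 0): 0.8100 t² − (25.59) t − 12.8 = 0, so t = (25.59 + √(25.59² + 2·1.62·12.8)) / 1.62 = (25.59 + 26.39) / 1.62 = 32.08 s.
Vertical velocity at impact: v_y = v_y0 − g t = 25.59 − 1.62 × 32.08 = −26.39 m/s.
Speed: |v| = √(vₓ² + v_y²) = √(14.07² + 26.39²) = 29.90 m/s.

29.9 m/s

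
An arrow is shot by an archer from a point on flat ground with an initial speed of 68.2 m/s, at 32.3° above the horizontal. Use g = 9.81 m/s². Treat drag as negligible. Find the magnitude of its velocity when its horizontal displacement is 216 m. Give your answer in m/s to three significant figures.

57.6 m/s

vₓ = 68.20 cos 32.3° = 57.65 m/s; v_y0 = 68.20 sin 32.3° = 36.44 m/s.
Time to reach x = 216 m: t = x/vₓ = 216/57.65 = 3.747 s.
Vertical velocity there: v_y = v_y0 − g t = 36.44 − 9.81 × 3.747 = −0.3148 m/s.
Speed: √(vₓ² + v_y²) = √(57.65² + 0.3148²) = 57.65 m/s.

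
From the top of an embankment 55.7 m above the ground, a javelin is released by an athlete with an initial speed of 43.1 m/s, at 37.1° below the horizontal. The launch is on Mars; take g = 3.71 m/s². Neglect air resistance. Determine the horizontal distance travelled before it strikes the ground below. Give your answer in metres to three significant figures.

vₓ = 43.10 cos 37.1° = 34.38 m/s; v_y0 = −26.00 m/s (downward).
The projectile lands when y = 55.7 + (−26.00) t − ½·3.71·t² = 0. Positive root: t = (−26.00 + √(26.00² + 2·3.71·55.7)) / 3.71 = (−26.00 + 33.00) / 3.71 = 1.888 s.
Horizontal distance: R = vₓ t = 34.38 × 1.888 = 64.90 m.

64.9 m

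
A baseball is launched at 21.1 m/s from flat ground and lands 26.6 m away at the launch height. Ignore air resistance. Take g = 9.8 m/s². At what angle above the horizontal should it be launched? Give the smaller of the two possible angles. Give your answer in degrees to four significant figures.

From R = (v₀²/g) sin 2θ: sin 2θ = 9.80 × 26.6 / 445.21 = 0.5855.
2θ = 35.84° or 180° − 35.84° = 144.2°, so θ = 17.92° or 72.08°.
The smaller angle is 17.92°.

17.92°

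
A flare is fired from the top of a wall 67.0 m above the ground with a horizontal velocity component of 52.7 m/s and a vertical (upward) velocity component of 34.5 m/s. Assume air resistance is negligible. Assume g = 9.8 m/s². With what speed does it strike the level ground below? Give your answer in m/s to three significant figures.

With up positive and y = 0 at the ground: y(t) = 67.0 + (34.50) t − 4.900 t². Setting y = 0 and taking the positive root: t = [34.50 + √(34.50² + 2·9.80·67.0)] / 9.80 = (34.50 + 50.03) / 9.80 = 8.626 s.
Vertical velocity at impact: v_y = v_y0 − g t = 34.50 − 9.80 × 8.626 = −50.03 m/s.
Speed: |v| = √(vₓ² + v_y²) = √(52.70² + 50.03²) = 72.67 m/s.

72.7 m/s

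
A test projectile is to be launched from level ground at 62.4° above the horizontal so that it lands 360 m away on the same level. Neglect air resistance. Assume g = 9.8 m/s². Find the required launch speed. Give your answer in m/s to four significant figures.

65.55 m/s

From R = (v₀² / g) sin 2θ: v₀ = √(gR / sin 2θ).
v₀ = √(9.80 × 360 / sin 124.8°) = √(3528 / 0.8211) = √4296.4 = 65.55 m/s.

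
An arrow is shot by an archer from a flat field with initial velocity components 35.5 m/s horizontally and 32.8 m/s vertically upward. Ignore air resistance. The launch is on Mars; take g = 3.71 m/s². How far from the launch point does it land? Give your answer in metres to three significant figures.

628 m

Flight time T = 2 v_y0 / g = 17.68 s.
Horizontal distance R = vₓ T = 35.50 × 17.68 = 627.7 m.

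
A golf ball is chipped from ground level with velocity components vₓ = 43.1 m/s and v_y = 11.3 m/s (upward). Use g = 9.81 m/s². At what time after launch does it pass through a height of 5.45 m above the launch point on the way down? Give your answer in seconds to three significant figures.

Height y(t) = 11.30 t − 4.905 t² = 5.45 gives 4.905 t² − 11.30 t + 5.45 = 0.
t = [11.30 ± √(11.30² − 2·9.81·5.45)] / 9.81 = (11.30 ± 4.556) / 9.81, so t = 0.6874 s or t = 1.616 s.
The descending-branch root is 1.616 s.

1.62 s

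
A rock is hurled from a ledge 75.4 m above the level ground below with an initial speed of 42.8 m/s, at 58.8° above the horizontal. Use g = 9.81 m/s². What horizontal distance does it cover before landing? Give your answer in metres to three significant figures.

Horizontal component vₓ = 42.80 cos 58.8° = 22.17 m/s; vertical v_y0 = 42.80 sin 58.8° = 36.61 m/s.
With up positive and y = 0 at the ground: y(t) = 75.4 + (36.61) t − 4.905 t². Setting y = 0 and taking the positive root: t = [36.61 + √(36.61² + 2·9.81·75.4)] / 9.81 = (36.61 + 53.10) / 9.81 = 9.145 s.
Horizontal distance: R = vₓ t = 22.17 × 9.145 = 202.8 m.

203 m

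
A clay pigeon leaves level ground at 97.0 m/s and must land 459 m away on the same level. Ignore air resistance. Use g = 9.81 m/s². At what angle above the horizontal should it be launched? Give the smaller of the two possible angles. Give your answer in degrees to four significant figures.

14.30°

Level-ground range R = v₀² sin(2θ)/g ⇒ sin(2θ) = gR/v₀² = 9.81 × 459 / 97.0² = 0.4786.
2θ = 28.59° or 180° − 28.59° = 151.4°, so θ = 14.30° or 75.70°.
The smaller angle is 14.30°.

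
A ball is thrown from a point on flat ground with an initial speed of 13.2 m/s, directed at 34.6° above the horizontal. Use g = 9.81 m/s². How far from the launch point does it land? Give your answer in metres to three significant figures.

16.6 m

Horizontal component vₓ = 13.20 cos 34.6° = 10.87 m/s; vertical v_y0 = 13.20 sin 34.6° = 7.496 m/s.
Time aloft: T = 2 v_y0 / g = 2 × 7.496 / 9.81 = 1.528 s.
Range: R = vₓ T = 10.87 × 1.528 = 16.60 m.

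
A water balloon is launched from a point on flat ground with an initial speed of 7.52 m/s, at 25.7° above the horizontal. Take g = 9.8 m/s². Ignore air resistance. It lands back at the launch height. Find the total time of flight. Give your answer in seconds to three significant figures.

0.666 s

Horizontal component vₓ = 7.520 cos 25.7° = 6.776 m/s; vertical v_y0 = 7.520 sin 25.7° = 3.261 m/s.
Time of flight on level ground: T = 2 v_y0 / g = 2 × 3.261 / 9.80 = 0.6655 s.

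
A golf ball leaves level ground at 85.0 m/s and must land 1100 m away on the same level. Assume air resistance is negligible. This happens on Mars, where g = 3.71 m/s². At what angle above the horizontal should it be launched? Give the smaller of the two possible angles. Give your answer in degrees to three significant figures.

17.2°

From R = (v₀²/g) sin 2θ: sin 2θ = 3.71 × 1100 / 7225.0 = 0.5648.
2θ = 34.39° or 180° − 34.39° = 145.6°, so θ = 17.20° or 72.80°.
The smaller angle is 17.20°.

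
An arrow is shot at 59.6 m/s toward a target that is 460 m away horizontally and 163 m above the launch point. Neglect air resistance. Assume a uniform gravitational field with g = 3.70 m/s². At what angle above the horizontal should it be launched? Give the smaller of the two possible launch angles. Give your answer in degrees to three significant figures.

Trajectory: y = x tanθ − g x² (1 + tan²θ)/(2v₀²). With x = 460, y = 163, v₀ = 59.6, g = 3.70:
110.2 tan²θ − 460 tanθ + (273.2) = 0.
tanθ = [460 ± √(460² − 4 × 110.2 × (273.2))] / (2 × 110.2) = (460 ± 301.9) / 220.4, giving tanθ = 0.7171 or 3.457.
θ = 35.65° or 73.87°; the smaller is 35.65°.

35.6°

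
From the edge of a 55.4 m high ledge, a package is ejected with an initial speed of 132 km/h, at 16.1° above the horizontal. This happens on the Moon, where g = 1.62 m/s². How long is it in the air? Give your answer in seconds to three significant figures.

Convert: 132 km/h = 132/3.6 = 36.67 m/s.
vₓ = 36.67 cos 16.1° = 35.23 m/s; v_y0 = 36.67 sin 16.1° = 10.17 m/s.
With up positive and y = 0 at the ground: y(t) = 55.4 + (10.17) t − 0.8100 t². Setting y = 0 and taking the positive root: t = [10.17 + √(10.17² + 2·1.62·55.4)] / 1.62 = (10.17 + 16.82) / 1.62 = 16.66 s.

16.7 s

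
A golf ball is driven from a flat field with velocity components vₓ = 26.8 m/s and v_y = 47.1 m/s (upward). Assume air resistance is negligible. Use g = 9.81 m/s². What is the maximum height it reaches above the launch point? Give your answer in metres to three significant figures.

113 m

Peak height H = v_y0² / (2g) = 2218.4 / 19.62 = 113.1 m.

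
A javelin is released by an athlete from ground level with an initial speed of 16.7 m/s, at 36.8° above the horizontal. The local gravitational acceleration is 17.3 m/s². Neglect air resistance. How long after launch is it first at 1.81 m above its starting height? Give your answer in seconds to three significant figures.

0.225 s

vₓ = 16.70 cos 36.8° = 13.37 m/s; v_y0 = 16.70 sin 36.8° = 10.00 m/s.
Set y = v_y0 t − ½ g t² = 1.81: 8.650 t² − 10.00 t + 1.81 = 0.
t = [10.00 ± √(10.00² − 2·17.3·1.81)] / 17.3 = (10.00 ± 6.119) / 17.3, so t = 0.2245 s or t = 0.9320 s.
The first (ascending) time is 0.2245 s.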